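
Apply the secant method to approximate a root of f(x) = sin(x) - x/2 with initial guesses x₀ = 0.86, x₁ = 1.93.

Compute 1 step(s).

f(x) = sin(x) - x/2
x₀ = 0.86, x₁ = 1.93

Secant formula: x_{n+1} = x_n - f(x_n)(x_n - x_{n-1})/(f(x_n) - f(x_{n-1}))

Iteration 1:
  f(0.860000) = 0.327843
  f(1.930000) = -0.028823
  x_2 = 1.930000 - (-0.028823)×(1.930000 - 0.860000)/(-0.028823 - 0.327843)
       = 1.843531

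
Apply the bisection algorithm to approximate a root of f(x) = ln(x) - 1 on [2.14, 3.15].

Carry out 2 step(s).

f(x) = ln(x) - 1
Initial interval: [2.14, 3.15]

Iteration 1:
  c_1 = (2.140000 + 3.150000)/2 = 2.645000
  f(c_1) = f(2.645000) = -0.027329
  f(a) × f(c) ≥ 0, new interval: [2.645000, 3.150000]
Iteration 2:
  c_2 = (2.645000 + 3.150000)/2 = 2.897500
  f(c_2) = f(2.897500) = 0.063848
  f(a) × f(c) < 0, new interval: [2.645000, 2.897500]

After 2 iteration(s), the approximation is c_2 = 2.897500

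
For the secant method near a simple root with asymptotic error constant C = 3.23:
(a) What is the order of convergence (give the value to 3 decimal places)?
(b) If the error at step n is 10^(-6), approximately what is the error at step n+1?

(a) Secant method has superlinear convergence with order φ = (1+√5)/2 ≈ 1.618.
    This means |e_{n+1}| ≈ C|e_n|^1.618.

(b) With |e_n| = 10^(-6) and C = 3.23:
    |e_{n+1}| ≈ 3.23 × (10^(-6))^1.618 = 3.23 × 10^(-9.71)

(a) ≈ 1.618 (golden ratio); (b) |e_{n+1}| ≈ 6.324e-10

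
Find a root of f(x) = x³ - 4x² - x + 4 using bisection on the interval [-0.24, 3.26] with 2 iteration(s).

f(x) = x³ - 4x² - x + 4
Initial interval: [-0.24, 3.26]

Iteration 1:
  c_1 = (-0.240000 + 3.260000)/2 = 1.510000
  f(c_1) = f(1.510000) = -3.187449
  f(a) × f(c) < 0, new interval: [-0.240000, 1.510000]
Iteration 2:
  c_2 = (-0.240000 + 1.510000)/2 = 0.635000
  f(c_2) = f(0.635000) = 2.008148
  f(a) × f(c) ≥ 0, new interval: [0.635000, 1.510000]

After 2 iteration(s), the approximation is c_2 = 0.635000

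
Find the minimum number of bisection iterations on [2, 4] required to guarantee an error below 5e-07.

We need (b-a)/2^n ≤ 5e-07
(4 - 2)/2^n ≤ 5e-07
2/2^n ≤ 5e-07
2^n ≥ 4000000
n ≥ log₂(4000000) = 21.93
n ≥ 22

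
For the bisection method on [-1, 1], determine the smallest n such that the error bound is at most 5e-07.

We need (b-a)/2^n ≤ 5e-07
(1 - (-1))/2^n ≤ 5e-07
2/2^n ≤ 5e-07
2^n ≥ 4000000
n ≥ log₂(4000000) = 21.93
n ≥ 22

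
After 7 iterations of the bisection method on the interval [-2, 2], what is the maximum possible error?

Bisection error bound: |error| ≤ (b-a)/2^n
|error| ≤ (2 - (-2))/2^7 = 4/2^7
|error| ≤ 0.0312500000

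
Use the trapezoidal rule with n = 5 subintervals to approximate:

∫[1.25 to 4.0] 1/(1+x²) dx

f(x) = 1/(1+x²)
a = 1.25, b = 4.0, n = 5
h = (b - a)/n = 0.550000

Trapezoidal rule: (h/2)[f(x₀) + 2f(x₁) + 2f(x₂) + ... + f(xₙ)]

x_0 = 1.2500, f(x_0) = 0.390244, coefficient = 1
x_1 = 1.8000, f(x_1) = 0.235849, coefficient = 2
x_2 = 2.3500, f(x_2) = 0.153315, coefficient = 2
x_3 = 2.9000, f(x_3) = 0.106270, coefficient = 2
x_4 = 3.4500, f(x_4) = 0.077504, coefficient = 2
x_5 = 4.0000, f(x_5) = 0.058824, coefficient = 1

I ≈ (0.550000/2) × 1.594945 = 0.438610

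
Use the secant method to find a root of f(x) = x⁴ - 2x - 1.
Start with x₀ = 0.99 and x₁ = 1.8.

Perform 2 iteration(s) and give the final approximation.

f(x) = x⁴ - 2x - 1
x₀ = 0.99, x₁ = 1.8

Secant formula: x_{n+1} = x_n - f(x_n)(x_n - x_{n-1})/(f(x_n) - f(x_{n-1}))

Iteration 1:
  f(0.990000) = -2.019404
  f(1.800000) = 5.897600
  x_2 = 1.800000 - 5.897600×(1.800000 - 0.990000)/(5.897600 - (-2.019404))
       = 1.196608
Iteration 2:
  f(1.800000) = 5.897600
  f(1.196608) = -1.342962
  x_3 = 1.196608 - (-1.342962)×(1.196608 - 1.800000)/(-1.342962 - 5.897600)
       = 1.308524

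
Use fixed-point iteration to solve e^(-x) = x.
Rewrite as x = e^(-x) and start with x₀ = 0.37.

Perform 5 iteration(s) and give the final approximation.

Equation: e^(-x) = x
Fixed-point form: x = e^(-x)
x₀ = 0.37

x_1 = g(0.370000) = 0.690734
x_2 = g(0.690734) = 0.501208
x_3 = g(0.501208) = 0.605798
x_4 = g(0.605798) = 0.545639
x_5 = g(0.545639) = 0.579472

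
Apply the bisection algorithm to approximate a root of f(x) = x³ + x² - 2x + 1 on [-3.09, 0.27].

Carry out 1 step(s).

f(x) = x³ + x² - 2x + 1
Initial interval: [-3.09, 0.27]

Iteration 1:
  c_1 = (-3.090000 + 0.270000)/2 = -1.410000
  f(c_1) = f(-1.410000) = 3.004879
  f(a) × f(c) < 0, new interval: [-3.090000, -1.410000]

After 1 iteration(s), the approximation is c_1 = -1.410000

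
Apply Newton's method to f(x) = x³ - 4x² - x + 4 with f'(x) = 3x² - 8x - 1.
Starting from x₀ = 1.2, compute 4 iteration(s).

f(x) = x³ - 4x² - x + 4
f'(x) = 3x² - 8x - 1
x₀ = 1.2

Newton-Raphson formula: x_{n+1} = x_n - f(x_n)/f'(x_n)

Iteration 1:
  f(1.200000) = -1.232000
  f'(1.200000) = -6.280000
  x_1 = 1.200000 - (-1.232000)/(-6.280000) = 1.003822
Iteration 2:
  f(1.003822) = -0.022944
  f'(1.003822) = -6.007599
  x_2 = 1.003822 - (-0.022944)/(-6.007599) = 1.000002
Iteration 3:
  f(1.000002) = -0.000014
  f'(1.000002) = -6.000005
  x_3 = 1.000002 - (-0.000014)/(-6.000005) = 1.000000
Iteration 4:
  f(1.000000) = 0.000000
  f'(1.000000) = -6.000000
  x_4 = 1.000000 - 0.000000/(-6.000000) = 1.000000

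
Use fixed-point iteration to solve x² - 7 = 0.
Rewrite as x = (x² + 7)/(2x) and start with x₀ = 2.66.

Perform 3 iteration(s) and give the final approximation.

Equation: x² - 7 = 0
Fixed-point form: x = (x² + 7)/(2x)
x₀ = 2.66

x_1 = g(2.660000) = 2.645789
x_2 = g(2.645789) = 2.645751
x_3 = g(2.645751) = 2.645751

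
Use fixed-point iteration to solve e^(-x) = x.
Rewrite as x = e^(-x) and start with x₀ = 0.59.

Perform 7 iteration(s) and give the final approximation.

Equation: e^(-x) = x
Fixed-point form: x = e^(-x)
x₀ = 0.59

x_1 = g(0.590000) = 0.554327
x_2 = g(0.554327) = 0.574459
x_3 = g(0.574459) = 0.563010
x_4 = g(0.563010) = 0.569493
x_5 = g(0.569493) = 0.565812
x_6 = g(0.565812) = 0.567899
x_7 = g(0.567899) = 0.566715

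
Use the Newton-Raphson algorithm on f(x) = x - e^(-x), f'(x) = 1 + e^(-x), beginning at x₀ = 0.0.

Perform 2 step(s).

f(x) = x - e^(-x)
f'(x) = 1 + e^(-x)
x₀ = 0.0

Newton-Raphson formula: x_{n+1} = x_n - f(x_n)/f'(x_n)

Iteration 1:
  f(0.000000) = -1.000000
  f'(0.000000) = 2.000000
  x_1 = 0.000000 - (-1.000000)/2.000000 = 0.500000
Iteration 2:
  f(0.500000) = -0.106531
  f'(0.500000) = 1.606531
  x_2 = 0.500000 - (-0.106531)/1.606531 = 0.566311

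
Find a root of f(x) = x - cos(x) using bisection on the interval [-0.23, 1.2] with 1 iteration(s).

f(x) = x - cos(x)
Initial interval: [-0.23, 1.2]

Iteration 1:
  c_1 = (-0.230000 + 1.200000)/2 = 0.485000
  f(c_1) = f(0.485000) = -0.399675
  f(a) × f(c) ≥ 0, new interval: [0.485000, 1.200000]

After 1 iteration(s), the approximation is c_1 = 0.485000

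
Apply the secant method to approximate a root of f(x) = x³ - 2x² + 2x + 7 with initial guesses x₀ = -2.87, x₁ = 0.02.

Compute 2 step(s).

f(x) = x³ - 2x² + 2x + 7
x₀ = -2.87, x₁ = 0.02

Secant formula: x_{n+1} = x_n - f(x_n)(x_n - x_{n-1})/(f(x_n) - f(x_{n-1}))

Iteration 1:
  f(-2.870000) = -38.853703
  f(0.020000) = 7.039208
  x_2 = 0.020000 - 7.039208×(0.020000 - (-2.870000))/(7.039208 - (-38.853703))
       = -0.423278
Iteration 2:
  f(0.020000) = 7.039208
  f(-0.423278) = 5.719280
  x_3 = -0.423278 - 5.719280×(-0.423278 - 0.020000)/(5.719280 - 7.039208)
       = -2.344011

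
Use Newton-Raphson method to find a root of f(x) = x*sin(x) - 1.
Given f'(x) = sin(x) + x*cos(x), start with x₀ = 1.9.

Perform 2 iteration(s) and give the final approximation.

f(x) = x*sin(x) - 1
f'(x) = sin(x) + x*cos(x)
x₀ = 1.9

Newton-Raphson formula: x_{n+1} = x_n - f(x_n)/f'(x_n)

Iteration 1:
  f(1.900000) = 0.797970
  f'(1.900000) = 0.332050
  x_1 = 1.900000 - 0.797970/0.332050 = -0.503163
Iteration 2:
  f(-0.503163) = -0.757375
  f'(-0.503163) = -0.923001
  x_2 = -0.503163 - (-0.757375)/(-0.923001) = -1.323720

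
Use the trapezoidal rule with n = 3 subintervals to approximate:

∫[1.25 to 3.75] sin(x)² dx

f(x) = sin(x)²
a = 1.25, b = 3.75, n = 3
h = (b - a)/n = 0.833333

Trapezoidal rule: (h/2)[f(x₀) + 2f(x₁) + 2f(x₂) + ... + f(xₙ)]

x_0 = 1.2500, f(x_0) = 0.900572, coefficient = 1
x_1 = 2.0833, f(x_1) = 0.759518, coefficient = 2
x_2 = 2.9167, f(x_2) = 0.049744, coefficient = 2
x_3 = 3.7500, f(x_3) = 0.326682, coefficient = 1

I ≈ (0.833333/2) × 2.845778 = 1.185741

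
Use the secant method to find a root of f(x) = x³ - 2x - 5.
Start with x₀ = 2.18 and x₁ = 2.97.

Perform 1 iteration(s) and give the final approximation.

f(x) = x³ - 2x - 5
x₀ = 2.18, x₁ = 2.97

Secant formula: x_{n+1} = x_n - f(x_n)(x_n - x_{n-1})/(f(x_n) - f(x_{n-1}))

Iteration 1:
  f(2.180000) = 1.000232
  f(2.970000) = 15.258073
  x_2 = 2.970000 - 15.258073×(2.970000 - 2.180000)/(15.258073 - 1.000232)
       = 2.124579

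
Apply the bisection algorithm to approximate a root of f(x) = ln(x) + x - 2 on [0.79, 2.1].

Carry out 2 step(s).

f(x) = ln(x) + x - 2
Initial interval: [0.79, 2.1]

Iteration 1:
  c_1 = (0.790000 + 2.100000)/2 = 1.445000
  f(c_1) = f(1.445000) = -0.186891
  f(a) × f(c) ≥ 0, new interval: [1.445000, 2.100000]
Iteration 2:
  c_2 = (1.445000 + 2.100000)/2 = 1.772500
  f(c_2) = f(1.772500) = 0.344891
  f(a) × f(c) < 0, new interval: [1.445000, 1.772500]

After 2 iteration(s), the approximation is c_2 = 1.772500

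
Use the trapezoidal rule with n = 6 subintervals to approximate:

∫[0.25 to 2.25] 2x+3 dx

f(x) = 2x+3
a = 0.25, b = 2.25, n = 6
h = (b - a)/n = 0.333333

Trapezoidal rule: (h/2)[f(x₀) + 2f(x₁) + 2f(x₂) + ... + f(xₙ)]

x_0 = 0.2500, f(x_0) = 3.500000, coefficient = 1
x_1 = 0.5833, f(x_1) = 4.166667, coefficient = 2
x_2 = 0.9167, f(x_2) = 4.833333, coefficient = 2
x_3 = 1.2500, f(x_3) = 5.500000, coefficient = 2
x_4 = 1.5833, f(x_4) = 6.166667, coefficient = 2
x_5 = 1.9167, f(x_5) = 6.833333, coefficient = 2
x_6 = 2.2500, f(x_6) = 7.500000, coefficient = 1

I ≈ (0.333333/2) × 66.000000 = 11.000000
Exact value: 11.000000
Error: 0.000000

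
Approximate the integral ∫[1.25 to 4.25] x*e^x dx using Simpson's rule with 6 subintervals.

f(x) = x*e^x
a = 1.25, b = 4.25, n = 6
h = (b - a)/n = 0.500000

Simpson's rule: (h/3)[f(x₀) + 4f(x₁) + 2f(x₂) + ... + f(xₙ)]

x_0 = 1.2500, f(x_0) = 4.362929, coefficient = 1
x_1 = 1.7500, f(x_1) = 10.070555, coefficient = 4
x_2 = 2.2500, f(x_2) = 21.347406, coefficient = 2
x_3 = 2.7500, f(x_3) = 43.017238, coefficient = 4
x_4 = 3.2500, f(x_4) = 83.818605, coefficient = 2
x_5 = 3.7500, f(x_5) = 159.454058, coefficient = 4
x_6 = 4.2500, f(x_6) = 297.948002, coefficient = 1

I ≈ (0.500000/3) × 1362.810351 = 227.135059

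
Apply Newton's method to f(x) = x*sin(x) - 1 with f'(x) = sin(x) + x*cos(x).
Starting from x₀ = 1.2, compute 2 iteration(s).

f(x) = x*sin(x) - 1
f'(x) = sin(x) + x*cos(x)
x₀ = 1.2

Newton-Raphson formula: x_{n+1} = x_n - f(x_n)/f'(x_n)

Iteration 1:
  f(1.200000) = 0.118447
  f'(1.200000) = 1.366868
  x_1 = 1.200000 - 0.118447/1.366868 = 1.113344
Iteration 2:
  f(1.113344) = -0.001129
  f'(1.113344) = 1.388904
  x_2 = 1.113344 - (-0.001129)/1.388904 = 1.114157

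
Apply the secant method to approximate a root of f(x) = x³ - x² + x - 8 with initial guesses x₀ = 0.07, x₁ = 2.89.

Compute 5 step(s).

f(x) = x³ - x² + x - 8
x₀ = 0.07, x₁ = 2.89

Secant formula: x_{n+1} = x_n - f(x_n)(x_n - x_{n-1})/(f(x_n) - f(x_{n-1}))

Iteration 1:
  f(0.070000) = -7.934557
  f(2.890000) = 10.675469
  x_2 = 2.890000 - 10.675469×(2.890000 - 0.070000)/(10.675469 - (-7.934557))
       = 1.272333
Iteration 2:
  f(2.890000) = 10.675469
  f(1.272333) = -6.286805
  x_3 = 1.272333 - (-6.286805)×(1.272333 - 2.890000)/(-6.286805 - 10.675469)
       = 1.871896
Iteration 3:
  f(1.272333) = -6.286805
  f(1.871896) = -3.072982
  x_4 = 1.871896 - (-3.072982)×(1.871896 - 1.272333)/(-3.072982 - (-6.286805))
       = 2.445185
Iteration 4:
  f(1.871896) = -3.072982
  f(2.445185) = 3.085839
  x_5 = 2.445185 - 3.085839×(2.445185 - 1.871896)/(3.085839 - (-3.072982))
       = 2.157942
Iteration 5:
  f(2.445185) = 3.085839
  f(2.157942) = -0.449852
  x_6 = 2.157942 - (-0.449852)×(2.157942 - 2.445185)/(-0.449852 - 3.085839)
       = 2.194488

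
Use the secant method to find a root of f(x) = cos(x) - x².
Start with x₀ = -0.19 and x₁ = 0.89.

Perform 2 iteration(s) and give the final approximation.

f(x) = cos(x) - x²
x₀ = -0.19, x₁ = 0.89

Secant formula: x_{n+1} = x_n - f(x_n)(x_n - x_{n-1})/(f(x_n) - f(x_{n-1}))

Iteration 1:
  f(-0.190000) = 0.945904
  f(0.890000) = -0.162688
  x_2 = 0.890000 - (-0.162688)×(0.890000 - (-0.190000))/(-0.162688 - 0.945904)
       = 0.731508
Iteration 2:
  f(0.890000) = -0.162688
  f(0.731508) = 0.209064
  x_3 = 0.731508 - 0.209064×(0.731508 - 0.890000)/(0.209064 - (-0.162688))
       = 0.820640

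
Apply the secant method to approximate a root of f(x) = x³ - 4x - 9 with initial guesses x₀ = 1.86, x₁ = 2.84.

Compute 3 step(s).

f(x) = x³ - 4x - 9
x₀ = 1.86, x₁ = 2.84

Secant formula: x_{n+1} = x_n - f(x_n)(x_n - x_{n-1})/(f(x_n) - f(x_{n-1}))

Iteration 1:
  f(1.860000) = -10.005144
  f(2.840000) = 2.546304
  x_2 = 2.840000 - 2.546304×(2.840000 - 1.860000)/(2.546304 - (-10.005144))
       = 2.641188
Iteration 2:
  f(2.840000) = 2.546304
  f(2.641188) = -1.140156
  x_3 = 2.641188 - (-1.140156)×(2.641188 - 2.840000)/(-1.140156 - 2.546304)
       = 2.702677
Iteration 3:
  f(2.641188) = -1.140156
  f(2.702677) = -0.069103
  x_4 = 2.702677 - (-0.069103)×(2.702677 - 2.641188)/(-0.069103 - (-1.140156))
       = 2.706644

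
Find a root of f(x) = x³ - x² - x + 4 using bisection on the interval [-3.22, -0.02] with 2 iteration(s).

f(x) = x³ - x² - x + 4
Initial interval: [-3.22, -0.02]

Iteration 1:
  c_1 = (-3.220000 + (-0.020000))/2 = -1.620000
  f(c_1) = f(-1.620000) = -1.255928
  f(a) × f(c) ≥ 0, new interval: [-1.620000, -0.020000]
Iteration 2:
  c_2 = (-1.620000 + (-0.020000))/2 = -0.820000
  f(c_2) = f(-0.820000) = 3.596232
  f(a) × f(c) < 0, new interval: [-1.620000, -0.820000]

After 2 iteration(s), the approximation is c_2 = -0.820000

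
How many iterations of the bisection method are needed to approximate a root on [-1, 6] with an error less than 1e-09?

We need (b-a)/2^n ≤ 1e-09
(6 - (-1))/2^n ≤ 1e-09
7/2^n ≤ 1e-09
2^n ≥ 7000000000
n ≥ log₂(7000000000) = 32.70
n ≥ 33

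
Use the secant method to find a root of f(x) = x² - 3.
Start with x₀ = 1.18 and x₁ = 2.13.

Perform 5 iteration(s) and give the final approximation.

f(x) = x² - 3
x₀ = 1.18, x₁ = 2.13

Secant formula: x_{n+1} = x_n - f(x_n)(x_n - x_{n-1})/(f(x_n) - f(x_{n-1}))

Iteration 1:
  f(1.180000) = -1.607600
  f(2.130000) = 1.536900
  x_2 = 2.130000 - 1.536900×(2.130000 - 1.180000)/(1.536900 - (-1.607600))
       = 1.665680
Iteration 2:
  f(2.130000) = 1.536900
  f(1.665680) = -0.225511
  x_3 = 1.665680 - (-0.225511)×(1.665680 - 2.130000)/(-0.225511 - 1.536900)
       = 1.725092
Iteration 3:
  f(1.665680) = -0.225511
  f(1.725092) = -0.024057
  x_4 = 1.725092 - (-0.024057)×(1.725092 - 1.665680)/(-0.024057 - (-0.225511))
       = 1.732187
Iteration 4:
  f(1.725092) = -0.024057
  f(1.732187) = 0.000472
  x_5 = 1.732187 - 0.000472×(1.732187 - 1.725092)/(0.000472 - (-0.024057))
       = 1.732051
Iteration 5:
  f(1.732187) = 0.000472
  f(1.732051) = -0.000001
  x_6 = 1.732051 - (-0.000001)×(1.732051 - 1.732187)/(-0.000001 - 0.000472)
       = 1.732051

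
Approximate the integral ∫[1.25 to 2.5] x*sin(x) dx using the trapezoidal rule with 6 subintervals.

f(x) = x*sin(x)
a = 1.25, b = 2.5, n = 6
h = (b - a)/n = 0.208333

Trapezoidal rule: (h/2)[f(x₀) + 2f(x₁) + 2f(x₂) + ... + f(xₙ)]

x_0 = 1.2500, f(x_0) = 1.186231, coefficient = 1
x_1 = 1.4583, f(x_1) = 1.449121, coefficient = 2
x_2 = 1.6667, f(x_2) = 1.659013, coefficient = 2
x_3 = 1.8750, f(x_3) = 1.788911, coefficient = 2
x_4 = 2.0833, f(x_4) = 1.815632, coefficient = 2
x_5 = 2.2917, f(x_5) = 1.721572, coefficient = 2
x_6 = 2.5000, f(x_6) = 1.496180, coefficient = 1

I ≈ (0.208333/2) × 19.550908 = 2.036553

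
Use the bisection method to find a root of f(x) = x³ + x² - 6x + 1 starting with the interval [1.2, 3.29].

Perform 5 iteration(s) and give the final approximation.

f(x) = x³ + x² - 6x + 1
Initial interval: [1.2, 3.29]

Iteration 1:
  c_1 = (1.200000 + 3.290000)/2 = 2.245000
  f(c_1) = f(2.245000) = 3.884881
  f(a) × f(c) < 0, new interval: [1.200000, 2.245000]
Iteration 2:
  c_2 = (1.200000 + 2.245000)/2 = 1.722500
  f(c_2) = f(1.722500) = -1.257325
  f(a) × f(c) ≥ 0, new interval: [1.722500, 2.245000]
Iteration 3:
  c_3 = (1.722500 + 2.245000)/2 = 1.983750
  f(c_3) = f(1.983750) = 0.839344
  f(a) × f(c) < 0, new interval: [1.722500, 1.983750]
Iteration 4:
  c_4 = (1.722500 + 1.983750)/2 = 1.853125
  f(c_4) = f(1.853125) = -0.320913
  f(a) × f(c) ≥ 0, new interval: [1.853125, 1.983750]
Iteration 5:
  c_5 = (1.853125 + 1.983750)/2 = 1.918438
  f(c_5) = f(1.918438) = 0.230400
  f(a) × f(c) < 0, new interval: [1.853125, 1.918438]

After 5 iteration(s), the approximation is c_5 = 1.918438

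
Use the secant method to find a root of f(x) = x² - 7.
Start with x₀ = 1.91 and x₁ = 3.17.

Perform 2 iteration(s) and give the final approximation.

f(x) = x² - 7
x₀ = 1.91, x₁ = 3.17

Secant formula: x_{n+1} = x_n - f(x_n)(x_n - x_{n-1})/(f(x_n) - f(x_{n-1}))

Iteration 1:
  f(1.910000) = -3.351900
  f(3.170000) = 3.048900
  x_2 = 3.170000 - 3.048900×(3.170000 - 1.910000)/(3.048900 - (-3.351900))
       = 2.569823
Iteration 2:
  f(3.170000) = 3.048900
  f(2.569823) = -0.396011
  x_3 = 2.569823 - (-0.396011)×(2.569823 - 3.170000)/(-0.396011 - 3.048900)
       = 2.638816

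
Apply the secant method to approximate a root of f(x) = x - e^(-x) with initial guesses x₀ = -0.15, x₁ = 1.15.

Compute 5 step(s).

f(x) = x - e^(-x)
x₀ = -0.15, x₁ = 1.15

Secant formula: x_{n+1} = x_n - f(x_n)(x_n - x_{n-1})/(f(x_n) - f(x_{n-1}))

Iteration 1:
  f(-0.150000) = -1.311834
  f(1.150000) = 0.833363
  x_2 = 1.150000 - 0.833363×(1.150000 - (-0.150000))/(0.833363 - (-1.311834))
       = 0.644978
Iteration 2:
  f(1.150000) = 0.833363
  f(0.644978) = 0.120304
  x_3 = 0.644978 - 0.120304×(0.644978 - 1.150000)/(0.120304 - 0.833363)
       = 0.559773
Iteration 3:
  f(0.644978) = 0.120304
  f(0.559773) = -0.011566
  x_4 = 0.559773 - (-0.011566)×(0.559773 - 0.644978)/(-0.011566 - 0.120304)
       = 0.567246
Iteration 4:
  f(0.559773) = -0.011566
  f(0.567246) = 0.000161
  x_5 = 0.567246 - 0.000161×(0.567246 - 0.559773)/(0.000161 - (-0.011566))
       = 0.567143
Iteration 5:
  f(0.567246) = 0.000161
  f(0.567143) = 0.000000
  x_6 = 0.567143 - 0.000000×(0.567143 - 0.567246)/(0.000000 - 0.000161)
       = 0.567143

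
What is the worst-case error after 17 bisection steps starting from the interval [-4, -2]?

Bisection error bound: |error| ≤ (b-a)/2^n
|error| ≤ (-2 - (-4))/2^17 = 2/2^17
|error| ≤ 0.0000152588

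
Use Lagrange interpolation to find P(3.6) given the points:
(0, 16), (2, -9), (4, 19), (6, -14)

Lagrange interpolation formula:
P(x) = Σ yᵢ × Lᵢ(x)
where Lᵢ(x) = Π_{j≠i} (x - xⱼ)/(xᵢ - xⱼ)

L_0(3.6) = (3.6 - 2)/(0 - 2) × (3.6 - 4)/(0 - 4) × (3.6 - 6)/(0 - 6) = -0.032000
L_1(3.6) = (3.6 - 0)/(2 - 0) × (3.6 - 4)/(2 - 4) × (3.6 - 6)/(2 - 6) = 0.216000
L_2(3.6) = (3.6 - 0)/(4 - 0) × (3.6 - 2)/(4 - 2) × (3.6 - 6)/(4 - 6) = 0.864000
L_3(3.6) = (3.6 - 0)/(6 - 0) × (3.6 - 2)/(6 - 2) × (3.6 - 4)/(6 - 4) = -0.048000

P(3.6) = 16×L_0(3.6) + (-9)×L_1(3.6) + 19×L_2(3.6) + (-14)×L_3(3.6)
P(3.6) = 14.632000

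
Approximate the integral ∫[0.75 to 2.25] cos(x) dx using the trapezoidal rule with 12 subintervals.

f(x) = cos(x)
a = 0.75, b = 2.25, n = 12
h = (b - a)/n = 0.125000

Trapezoidal rule: (h/2)[f(x₀) + 2f(x₁) + 2f(x₂) + ... + f(xₙ)]

x_0 = 0.7500, f(x_0) = 0.731689, coefficient = 1
x_1 = 0.8750, f(x_1) = 0.640997, coefficient = 2
x_2 = 1.0000, f(x_2) = 0.540302, coefficient = 2
x_3 = 1.1250, f(x_3) = 0.431177, coefficient = 2
x_4 = 1.2500, f(x_4) = 0.315322, coefficient = 2
x_5 = 1.3750, f(x_5) = 0.194548, coefficient = 2
x_6 = 1.5000, f(x_6) = 0.070737, coefficient = 2
x_7 = 1.6250, f(x_7) = -0.054177, coefficient = 2
x_8 = 1.7500, f(x_8) = -0.178246, coefficient = 2
x_9 = 1.8750, f(x_9) = -0.299534, coefficient = 2
x_10 = 2.0000, f(x_10) = -0.416147, coefficient = 2
x_11 = 2.1250, f(x_11) = -0.526266, coefficient = 2
x_12 = 2.2500, f(x_12) = -0.628174, coefficient = 1

I ≈ (0.125000/2) × 1.540941 = 0.096309
Exact value: 0.096434
Error: 0.000126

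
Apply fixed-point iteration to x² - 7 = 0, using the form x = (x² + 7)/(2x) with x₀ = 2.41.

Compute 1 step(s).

Equation: x² - 7 = 0
Fixed-point form: x = (x² + 7)/(2x)
x₀ = 2.41

x_1 = g(2.410000) = 2.657282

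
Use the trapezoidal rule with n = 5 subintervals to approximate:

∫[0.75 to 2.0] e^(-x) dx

f(x) = e^(-x)
a = 0.75, b = 2.0, n = 5
h = (b - a)/n = 0.250000

Trapezoidal rule: (h/2)[f(x₀) + 2f(x₁) + 2f(x₂) + ... + f(xₙ)]

x_0 = 0.7500, f(x_0) = 0.472367, coefficient = 1
x_1 = 1.0000, f(x_1) = 0.367879, coefficient = 2
x_2 = 1.2500, f(x_2) = 0.286505, coefficient = 2
x_3 = 1.5000, f(x_3) = 0.223130, coefficient = 2
x_4 = 1.7500, f(x_4) = 0.173774, coefficient = 2
x_5 = 2.0000, f(x_5) = 0.135335, coefficient = 1

I ≈ (0.250000/2) × 2.710279 = 0.338785
Exact value: 0.337031
Error: 0.001754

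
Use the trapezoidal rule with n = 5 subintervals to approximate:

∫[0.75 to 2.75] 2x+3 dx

f(x) = 2x+3
a = 0.75, b = 2.75, n = 5
h = (b - a)/n = 0.400000

Trapezoidal rule: (h/2)[f(x₀) + 2f(x₁) + 2f(x₂) + ... + f(xₙ)]

x_0 = 0.7500, f(x_0) = 4.500000, coefficient = 1
x_1 = 1.1500, f(x_1) = 5.300000, coefficient = 2
x_2 = 1.5500, f(x_2) = 6.100000, coefficient = 2
x_3 = 1.9500, f(x_3) = 6.900000, coefficient = 2
x_4 = 2.3500, f(x_4) = 7.700000, coefficient = 2
x_5 = 2.7500, f(x_5) = 8.500000, coefficient = 1

I ≈ (0.400000/2) × 65.000000 = 13.000000
Exact value: 13.000000
Error: 0.000000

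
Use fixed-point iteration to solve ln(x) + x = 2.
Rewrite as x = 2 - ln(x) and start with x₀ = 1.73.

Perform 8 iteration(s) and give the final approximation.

Equation: ln(x) + x = 2
Fixed-point form: x = 2 - ln(x)
x₀ = 1.73

x_1 = g(1.730000) = 1.451879
x_2 = g(1.451879) = 1.627142
x_3 = g(1.627142) = 1.513175
x_4 = g(1.513175) = 1.585790
x_5 = g(1.585790) = 1.538917
x_6 = g(1.538917) = 1.568921
x_7 = g(1.568921) = 1.549612
x_8 = g(1.549612) = 1.561995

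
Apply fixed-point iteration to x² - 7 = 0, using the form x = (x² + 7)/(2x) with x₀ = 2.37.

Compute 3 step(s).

Equation: x² - 7 = 0
Fixed-point form: x = (x² + 7)/(2x)
x₀ = 2.37

x_1 = g(2.370000) = 2.661793
x_2 = g(2.661793) = 2.645800
x_3 = g(2.645800) = 2.645751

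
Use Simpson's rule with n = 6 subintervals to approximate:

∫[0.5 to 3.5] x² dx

f(x) = x²
a = 0.5, b = 3.5, n = 6
h = (b - a)/n = 0.500000

Simpson's rule: (h/3)[f(x₀) + 4f(x₁) + 2f(x₂) + ... + f(xₙ)]

x_0 = 0.5000, f(x_0) = 0.250000, coefficient = 1
x_1 = 1.0000, f(x_1) = 1.000000, coefficient = 4
x_2 = 1.5000, f(x_2) = 2.250000, coefficient = 2
x_3 = 2.0000, f(x_3) = 4.000000, coefficient = 4
x_4 = 2.5000, f(x_4) = 6.250000, coefficient = 2
x_5 = 3.0000, f(x_5) = 9.000000, coefficient = 4
x_6 = 3.5000, f(x_6) = 12.250000, coefficient = 1

I ≈ (0.500000/3) × 85.500000 = 14.250000
Exact value: 14.250000
Error: 0.000000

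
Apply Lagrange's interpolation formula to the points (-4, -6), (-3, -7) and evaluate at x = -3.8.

Lagrange interpolation formula:
P(x) = Σ yᵢ × Lᵢ(x)
where Lᵢ(x) = Π_{j≠i} (x - xⱼ)/(xᵢ - xⱼ)

L_0(-3.8) = (-3.8 - (-3))/(-4 - (-3)) = 0.800000
L_1(-3.8) = (-3.8 - (-4))/(-3 - (-4)) = 0.200000

P(-3.8) = (-6)×L_0(-3.8) + (-7)×L_1(-3.8)
P(-3.8) = -6.200000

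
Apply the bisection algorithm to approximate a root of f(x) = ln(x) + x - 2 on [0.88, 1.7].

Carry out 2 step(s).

f(x) = ln(x) + x - 2
Initial interval: [0.88, 1.7]

Iteration 1:
  c_1 = (0.880000 + 1.700000)/2 = 1.290000
  f(c_1) = f(1.290000) = -0.455358
  f(a) × f(c) ≥ 0, new interval: [1.290000, 1.700000]
Iteration 2:
  c_2 = (1.290000 + 1.700000)/2 = 1.495000
  f(c_2) = f(1.495000) = -0.102874
  f(a) × f(c) ≥ 0, new interval: [1.495000, 1.700000]

After 2 iteration(s), the approximation is c_2 = 1.495000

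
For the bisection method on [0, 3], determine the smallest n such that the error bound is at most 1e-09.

We need (b-a)/2^n ≤ 1e-09
(3 - 0)/2^n ≤ 1e-09
3/2^n ≤ 1e-09
2^n ≥ 3000000000
n ≥ log₂(3000000000) = 31.48
n ≥ 32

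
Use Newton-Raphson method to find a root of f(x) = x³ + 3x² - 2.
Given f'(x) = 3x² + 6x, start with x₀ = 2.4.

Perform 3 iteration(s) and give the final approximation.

f(x) = x³ + 3x² - 2
f'(x) = 3x² + 6x
x₀ = 2.4

Newton-Raphson formula: x_{n+1} = x_n - f(x_n)/f'(x_n)

Iteration 1:
  f(2.400000) = 29.104000
  f'(2.400000) = 31.680000
  x_1 = 2.400000 - 29.104000/31.680000 = 1.481313
Iteration 2:
  f(1.481313) = 7.833294
  f'(1.481313) = 15.470745
  x_2 = 1.481313 - 7.833294/15.470745 = 0.974984
Iteration 3:
  f(0.974984) = 1.778592
  f'(0.974984) = 8.701681
  x_3 = 0.974984 - 1.778592/8.701681 = 0.770587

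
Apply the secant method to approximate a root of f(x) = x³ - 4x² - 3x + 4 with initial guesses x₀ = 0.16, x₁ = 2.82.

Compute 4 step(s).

f(x) = x³ - 4x² - 3x + 4
x₀ = 0.16, x₁ = 2.82

Secant formula: x_{n+1} = x_n - f(x_n)(x_n - x_{n-1})/(f(x_n) - f(x_{n-1}))

Iteration 1:
  f(0.160000) = 3.421696
  f(2.820000) = -13.843832
  x_2 = 2.820000 - (-13.843832)×(2.820000 - 0.160000)/(-13.843832 - 3.421696)
       = 0.687161
Iteration 2:
  f(2.820000) = -13.843832
  f(0.687161) = 0.374227
  x_3 = 0.687161 - 0.374227×(0.687161 - 2.820000)/(0.374227 - (-13.843832))
       = 0.743298
Iteration 3:
  f(0.687161) = 0.374227
  f(0.743298) = -0.029199
  x_4 = 0.743298 - (-0.029199)×(0.743298 - 0.687161)/(-0.029199 - 0.374227)
       = 0.739235
Iteration 4:
  f(0.743298) = -0.029199
  f(0.739235) = 0.000387
  x_5 = 0.739235 - 0.000387×(0.739235 - 0.743298)/(0.000387 - (-0.029199))
       = 0.739289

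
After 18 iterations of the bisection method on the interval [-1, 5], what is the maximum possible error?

Bisection error bound: |error| ≤ (b-a)/2^n
|error| ≤ (5 - (-1))/2^18 = 6/2^18
|error| ≤ 0.0000228882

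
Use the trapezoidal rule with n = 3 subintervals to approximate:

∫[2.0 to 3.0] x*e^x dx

f(x) = x*e^x
a = 2.0, b = 3.0, n = 3
h = (b - a)/n = 0.333333

Trapezoidal rule: (h/2)[f(x₀) + 2f(x₁) + 2f(x₂) + ... + f(xₙ)]

x_0 = 2.0000, f(x_0) = 14.778112, coefficient = 1
x_1 = 2.3333, f(x_1) = 24.061937, coefficient = 2
x_2 = 2.6667, f(x_2) = 38.378443, coefficient = 2
x_3 = 3.0000, f(x_3) = 60.256611, coefficient = 1

I ≈ (0.333333/2) × 199.915482 = 33.319247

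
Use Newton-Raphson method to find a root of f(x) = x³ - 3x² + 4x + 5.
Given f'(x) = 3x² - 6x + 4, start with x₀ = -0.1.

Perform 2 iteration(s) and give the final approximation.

f(x) = x³ - 3x² + 4x + 5
f'(x) = 3x² - 6x + 4
x₀ = -0.1

Newton-Raphson formula: x_{n+1} = x_n - f(x_n)/f'(x_n)

Iteration 1:
  f(-0.100000) = 4.569000
  f'(-0.100000) = 4.630000
  x_1 = -0.100000 - 4.569000/4.630000 = -1.086825
Iteration 2:
  f(-1.086825) = -4.174612
  f'(-1.086825) = 14.064516
  x_2 = -1.086825 - (-4.174612)/14.064516 = -0.790006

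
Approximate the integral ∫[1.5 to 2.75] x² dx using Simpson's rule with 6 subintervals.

f(x) = x²
a = 1.5, b = 2.75, n = 6
h = (b - a)/n = 0.208333

Simpson's rule: (h/3)[f(x₀) + 4f(x₁) + 2f(x₂) + ... + f(xₙ)]

x_0 = 1.5000, f(x_0) = 2.250000, coefficient = 1
x_1 = 1.7083, f(x_1) = 2.918403, coefficient = 4
x_2 = 1.9167, f(x_2) = 3.673611, coefficient = 2
x_3 = 2.1250, f(x_3) = 4.515625, coefficient = 4
x_4 = 2.3333, f(x_4) = 5.444444, coefficient = 2
x_5 = 2.5417, f(x_5) = 6.460069, coefficient = 4
x_6 = 2.7500, f(x_6) = 7.562500, coefficient = 1

I ≈ (0.208333/3) × 83.625000 = 5.807292
Exact value: 5.807292
Error: 0.000000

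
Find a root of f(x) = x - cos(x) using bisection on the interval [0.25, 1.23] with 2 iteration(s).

f(x) = x - cos(x)
Initial interval: [0.25, 1.23]

Iteration 1:
  c_1 = (0.250000 + 1.230000)/2 = 0.740000
  f(c_1) = f(0.740000) = 0.001531
  f(a) × f(c) < 0, new interval: [0.250000, 0.740000]
Iteration 2:
  c_2 = (0.250000 + 0.740000)/2 = 0.495000
  f(c_2) = f(0.495000) = -0.384969
  f(a) × f(c) ≥ 0, new interval: [0.495000, 0.740000]

After 2 iteration(s), the approximation is c_2 = 0.495000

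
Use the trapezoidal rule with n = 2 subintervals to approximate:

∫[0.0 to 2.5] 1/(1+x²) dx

f(x) = 1/(1+x²)
a = 0.0, b = 2.5, n = 2
h = (b - a)/n = 1.250000

Trapezoidal rule: (h/2)[f(x₀) + 2f(x₁) + 2f(x₂) + ... + f(xₙ)]

x_0 = 0.0000, f(x_0) = 1.000000, coefficient = 1
x_1 = 1.2500, f(x_1) = 0.390244, coefficient = 2
x_2 = 2.5000, f(x_2) = 0.137931, coefficient = 1

I ≈ (1.250000/2) × 1.918419 = 1.199012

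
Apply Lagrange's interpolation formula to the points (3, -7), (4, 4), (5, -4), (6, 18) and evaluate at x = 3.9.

Lagrange interpolation formula:
P(x) = Σ yᵢ × Lᵢ(x)
where Lᵢ(x) = Π_{j≠i} (x - xⱼ)/(xᵢ - xⱼ)

L_0(3.9) = (3.9 - 4)/(3 - 4) × (3.9 - 5)/(3 - 5) × (3.9 - 6)/(3 - 6) = 0.038500
L_1(3.9) = (3.9 - 3)/(4 - 3) × (3.9 - 5)/(4 - 5) × (3.9 - 6)/(4 - 6) = 1.039500
L_2(3.9) = (3.9 - 3)/(5 - 3) × (3.9 - 4)/(5 - 4) × (3.9 - 6)/(5 - 6) = -0.094500
L_3(3.9) = (3.9 - 3)/(6 - 3) × (3.9 - 4)/(6 - 4) × (3.9 - 5)/(6 - 5) = 0.016500

P(3.9) = (-7)×L_0(3.9) + 4×L_1(3.9) + (-4)×L_2(3.9) + 18×L_3(3.9)
P(3.9) = 4.563500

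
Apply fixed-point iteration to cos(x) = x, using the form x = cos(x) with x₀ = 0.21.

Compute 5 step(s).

Equation: cos(x) = x
Fixed-point form: x = cos(x)
x₀ = 0.21

x_1 = g(0.210000) = 0.978031
x_2 = g(0.978031) = 0.558657
x_3 = g(0.558657) = 0.847968
x_4 = g(0.847968) = 0.661509
x_5 = g(0.661509) = 0.789066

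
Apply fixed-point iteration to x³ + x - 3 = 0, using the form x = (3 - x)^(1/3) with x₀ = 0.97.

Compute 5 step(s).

Equation: x³ + x - 3 = 0
Fixed-point form: x = (3 - x)^(1/3)
x₀ = 0.97

x_1 = g(0.970000) = 1.266189
x_2 = g(1.266189) = 1.201344
x_3 = g(1.201344) = 1.216138
x_4 = g(1.216138) = 1.212794
x_5 = g(1.212794) = 1.213551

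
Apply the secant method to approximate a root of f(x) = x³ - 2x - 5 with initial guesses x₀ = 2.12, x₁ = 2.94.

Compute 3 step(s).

f(x) = x³ - 2x - 5
x₀ = 2.12, x₁ = 2.94

Secant formula: x_{n+1} = x_n - f(x_n)(x_n - x_{n-1})/(f(x_n) - f(x_{n-1}))

Iteration 1:
  f(2.120000) = 0.288128
  f(2.940000) = 14.532184
  x_2 = 2.940000 - 14.532184×(2.940000 - 2.120000)/(14.532184 - 0.288128)
       = 2.103413
Iteration 2:
  f(2.940000) = 14.532184
  f(2.103413) = 0.099402
  x_3 = 2.103413 - 0.099402×(2.103413 - 2.940000)/(0.099402 - 14.532184)
       = 2.097651
Iteration 3:
  f(2.103413) = 0.099402
  f(2.097651) = 0.034659
  x_4 = 2.097651 - 0.034659×(2.097651 - 2.103413)/(0.034659 - 0.099402)
       = 2.094567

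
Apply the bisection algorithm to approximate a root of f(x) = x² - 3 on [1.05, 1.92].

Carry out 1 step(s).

f(x) = x² - 3
Initial interval: [1.05, 1.92]

Iteration 1:
  c_1 = (1.050000 + 1.920000)/2 = 1.485000
  f(c_1) = f(1.485000) = -0.794775
  f(a) × f(c) ≥ 0, new interval: [1.485000, 1.920000]

After 1 iteration(s), the approximation is c_1 = 1.485000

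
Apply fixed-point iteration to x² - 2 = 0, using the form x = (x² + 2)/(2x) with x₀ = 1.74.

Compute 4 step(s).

Equation: x² - 2 = 0
Fixed-point form: x = (x² + 2)/(2x)
x₀ = 1.74

x_1 = g(1.740000) = 1.444713
x_2 = g(1.444713) = 1.414535
x_3 = g(1.414535) = 1.414214
x_4 = g(1.414214) = 1.414214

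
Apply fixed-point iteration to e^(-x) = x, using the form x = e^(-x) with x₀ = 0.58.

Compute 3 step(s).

Equation: e^(-x) = x
Fixed-point form: x = e^(-x)
x₀ = 0.58

x_1 = g(0.580000) = 0.559898
x_2 = g(0.559898) = 0.571267
x_3 = g(0.571267) = 0.564809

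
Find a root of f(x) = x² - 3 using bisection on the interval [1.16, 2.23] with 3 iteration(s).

f(x) = x² - 3
Initial interval: [1.16, 2.23]

Iteration 1:
  c_1 = (1.160000 + 2.230000)/2 = 1.695000
  f(c_1) = f(1.695000) = -0.126975
  f(a) × f(c) ≥ 0, new interval: [1.695000, 2.230000]
Iteration 2:
  c_2 = (1.695000 + 2.230000)/2 = 1.962500
  f(c_2) = f(1.962500) = 0.851406
  f(a) × f(c) < 0, new interval: [1.695000, 1.962500]
Iteration 3:
  c_3 = (1.695000 + 1.962500)/2 = 1.828750
  f(c_3) = f(1.828750) = 0.344327
  f(a) × f(c) < 0, new interval: [1.695000, 1.828750]

After 3 iteration(s), the approximation is c_3 = 1.828750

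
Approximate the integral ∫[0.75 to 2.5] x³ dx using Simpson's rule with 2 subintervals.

f(x) = x³
a = 0.75, b = 2.5, n = 2
h = (b - a)/n = 0.875000

Simpson's rule: (h/3)[f(x₀) + 4f(x₁) + 2f(x₂) + ... + f(xₙ)]

x_0 = 0.7500, f(x_0) = 0.421875, coefficient = 1
x_1 = 1.6250, f(x_1) = 4.291016, coefficient = 4
x_2 = 2.5000, f(x_2) = 15.625000, coefficient = 1

I ≈ (0.875000/3) × 33.210938 = 9.686523
Exact value: 9.686523
Error: 0.000000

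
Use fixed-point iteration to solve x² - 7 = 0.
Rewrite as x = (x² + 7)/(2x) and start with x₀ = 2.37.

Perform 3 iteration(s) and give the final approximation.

Equation: x² - 7 = 0
Fixed-point form: x = (x² + 7)/(2x)
x₀ = 2.37

x_1 = g(2.370000) = 2.661793
x_2 = g(2.661793) = 2.645800
x_3 = g(2.645800) = 2.645751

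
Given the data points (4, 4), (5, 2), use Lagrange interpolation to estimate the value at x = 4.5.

Lagrange interpolation formula:
P(x) = Σ yᵢ × Lᵢ(x)
where Lᵢ(x) = Π_{j≠i} (x - xⱼ)/(xᵢ - xⱼ)

L_0(4.5) = (4.5 - 5)/(4 - 5) = 0.500000
L_1(4.5) = (4.5 - 4)/(5 - 4) = 0.500000

P(4.5) = 4×L_0(4.5) + 2×L_1(4.5)
P(4.5) = 3.000000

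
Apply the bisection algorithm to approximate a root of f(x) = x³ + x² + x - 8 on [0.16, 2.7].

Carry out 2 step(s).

f(x) = x³ + x² + x - 8
Initial interval: [0.16, 2.7]

Iteration 1:
  c_1 = (0.160000 + 2.700000)/2 = 1.430000
  f(c_1) = f(1.430000) = -1.600893
  f(a) × f(c) ≥ 0, new interval: [1.430000, 2.700000]
Iteration 2:
  c_2 = (1.430000 + 2.700000)/2 = 2.065000
  f(c_2) = f(2.065000) = 7.134850
  f(a) × f(c) < 0, new interval: [1.430000, 2.065000]

After 2 iteration(s), the approximation is c_2 = 2.065000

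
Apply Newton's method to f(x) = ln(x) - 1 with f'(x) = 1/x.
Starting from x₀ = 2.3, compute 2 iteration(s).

f(x) = ln(x) - 1
f'(x) = 1/x
x₀ = 2.3

Newton-Raphson formula: x_{n+1} = x_n - f(x_n)/f'(x_n)

Iteration 1:
  f(2.300000) = -0.167091
  f'(2.300000) = 0.434783
  x_1 = 2.300000 - (-0.167091)/0.434783 = 2.684309
Iteration 2:
  f(2.684309) = -0.012577
  f'(2.684309) = 0.372535
  x_2 = 2.684309 - (-0.012577)/0.372535 = 2.718069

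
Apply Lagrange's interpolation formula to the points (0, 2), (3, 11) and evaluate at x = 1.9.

Lagrange interpolation formula:
P(x) = Σ yᵢ × Lᵢ(x)
where Lᵢ(x) = Π_{j≠i} (x - xⱼ)/(xᵢ - xⱼ)

L_0(1.9) = (1.9 - 3)/(0 - 3) = 0.366667
L_1(1.9) = (1.9 - 0)/(3 - 0) = 0.633333

P(1.9) = 2×L_0(1.9) + 11×L_1(1.9)
P(1.9) = 7.700000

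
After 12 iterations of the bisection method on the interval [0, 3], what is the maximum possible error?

Bisection error bound: |error| ≤ (b-a)/2^n
|error| ≤ (3 - 0)/2^12 = 3/2^12
|error| ≤ 0.0007324219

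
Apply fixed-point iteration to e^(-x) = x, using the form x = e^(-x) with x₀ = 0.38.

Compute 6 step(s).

Equation: e^(-x) = x
Fixed-point form: x = e^(-x)
x₀ = 0.38

x_1 = g(0.380000) = 0.683861
x_2 = g(0.683861) = 0.504665
x_3 = g(0.504665) = 0.603708
x_4 = g(0.603708) = 0.546780
x_5 = g(0.546780) = 0.578810
x_6 = g(0.578810) = 0.560565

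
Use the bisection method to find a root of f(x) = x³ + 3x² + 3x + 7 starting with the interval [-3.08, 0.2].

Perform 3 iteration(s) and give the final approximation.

f(x) = x³ + 3x² + 3x + 7
Initial interval: [-3.08, 0.2]

Iteration 1:
  c_1 = (-3.080000 + 0.200000)/2 = -1.440000
  f(c_1) = f(-1.440000) = 5.914816
  f(a) × f(c) < 0, new interval: [-3.080000, -1.440000]
Iteration 2:
  c_2 = (-3.080000 + (-1.440000))/2 = -2.260000
  f(c_2) = f(-2.260000) = 3.999624
  f(a) × f(c) < 0, new interval: [-3.080000, -2.260000]
Iteration 3:
  c_3 = (-3.080000 + (-2.260000))/2 = -2.670000
  f(c_3) = f(-2.670000) = 1.342537
  f(a) × f(c) < 0, new interval: [-3.080000, -2.670000]

After 3 iteration(s), the approximation is c_3 = -2.670000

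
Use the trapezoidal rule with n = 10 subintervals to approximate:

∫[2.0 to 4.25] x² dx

f(x) = x²
a = 2.0, b = 4.25, n = 10
h = (b - a)/n = 0.225000

Trapezoidal rule: (h/2)[f(x₀) + 2f(x₁) + 2f(x₂) + ... + f(xₙ)]

x_0 = 2.0000, f(x_0) = 4.000000, coefficient = 1
x_1 = 2.2250, f(x_1) = 4.950625, coefficient = 2
x_2 = 2.4500, f(x_2) = 6.002500, coefficient = 2
x_3 = 2.6750, f(x_3) = 7.155625, coefficient = 2
x_4 = 2.9000, f(x_4) = 8.410000, coefficient = 2
x_5 = 3.1250, f(x_5) = 9.765625, coefficient = 2
x_6 = 3.3500, f(x_6) = 11.222500, coefficient = 2
x_7 = 3.5750, f(x_7) = 12.780625, coefficient = 2
x_8 = 3.8000, f(x_8) = 14.440000, coefficient = 2
x_9 = 4.0250, f(x_9) = 16.200625, coefficient = 2
x_10 = 4.2500, f(x_10) = 18.062500, coefficient = 1

I ≈ (0.225000/2) × 203.918750 = 22.940859
Exact value: 22.921875
Error: 0.018984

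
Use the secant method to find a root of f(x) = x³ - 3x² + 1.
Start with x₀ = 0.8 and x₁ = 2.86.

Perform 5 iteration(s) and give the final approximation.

f(x) = x³ - 3x² + 1
x₀ = 0.8, x₁ = 2.86

Secant formula: x_{n+1} = x_n - f(x_n)(x_n - x_{n-1})/(f(x_n) - f(x_{n-1}))

Iteration 1:
  f(0.800000) = -0.408000
  f(2.860000) = -0.145144
  x_2 = 2.860000 - (-0.145144)×(2.860000 - 0.800000)/(-0.145144 - (-0.408000))
       = 3.997492
Iteration 2:
  f(2.860000) = -0.145144
  f(3.997492) = 16.939868
  x_3 = 3.997492 - 16.939868×(3.997492 - 2.860000)/(16.939868 - (-0.145144))
       = 2.869663
Iteration 3:
  f(3.997492) = 16.939868
  f(2.869663) = -0.073317
  x_4 = 2.869663 - (-0.073317)×(2.869663 - 3.997492)/(-0.073317 - 16.939868)
       = 2.874524
Iteration 4:
  f(2.869663) = -0.073317
  f(2.874524) = -0.036796
  x_5 = 2.874524 - (-0.036796)×(2.874524 - 2.869663)/(-0.036796 - (-0.073317))
       = 2.879421
Iteration 5:
  f(2.874524) = -0.036796
  f(2.879421) = 0.000269
  x_6 = 2.879421 - 0.000269×(2.879421 - 2.874524)/(0.000269 - (-0.036796))
       = 2.879385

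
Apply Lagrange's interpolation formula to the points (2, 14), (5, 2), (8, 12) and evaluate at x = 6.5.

Lagrange interpolation formula:
P(x) = Σ yᵢ × Lᵢ(x)
where Lᵢ(x) = Π_{j≠i} (x - xⱼ)/(xᵢ - xⱼ)

L_0(6.5) = (6.5 - 5)/(2 - 5) × (6.5 - 8)/(2 - 8) = -0.125000
L_1(6.5) = (6.5 - 2)/(5 - 2) × (6.5 - 8)/(5 - 8) = 0.750000
L_2(6.5) = (6.5 - 2)/(8 - 2) × (6.5 - 5)/(8 - 5) = 0.375000

P(6.5) = 14×L_0(6.5) + 2×L_1(6.5) + 12×L_2(6.5)
P(6.5) = 4.250000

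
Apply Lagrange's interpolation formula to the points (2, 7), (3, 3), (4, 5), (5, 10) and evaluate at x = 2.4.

Lagrange interpolation formula:
P(x) = Σ yᵢ × Lᵢ(x)
where Lᵢ(x) = Π_{j≠i} (x - xⱼ)/(xᵢ - xⱼ)

L_0(2.4) = (2.4 - 3)/(2 - 3) × (2.4 - 4)/(2 - 4) × (2.4 - 5)/(2 - 5) = 0.416000
L_1(2.4) = (2.4 - 2)/(3 - 2) × (2.4 - 4)/(3 - 4) × (2.4 - 5)/(3 - 5) = 0.832000
L_2(2.4) = (2.4 - 2)/(4 - 2) × (2.4 - 3)/(4 - 3) × (2.4 - 5)/(4 - 5) = -0.312000
L_3(2.4) = (2.4 - 2)/(5 - 2) × (2.4 - 3)/(5 - 3) × (2.4 - 4)/(5 - 4) = 0.064000

P(2.4) = 7×L_0(2.4) + 3×L_1(2.4) + 5×L_2(2.4) + 10×L_3(2.4)
P(2.4) = 4.488000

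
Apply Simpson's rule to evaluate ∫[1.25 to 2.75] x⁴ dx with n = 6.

f(x) = x⁴
a = 1.25, b = 2.75, n = 6
h = (b - a)/n = 0.250000

Simpson's rule: (h/3)[f(x₀) + 4f(x₁) + 2f(x₂) + ... + f(xₙ)]

x_0 = 1.2500, f(x_0) = 2.441406, coefficient = 1
x_1 = 1.5000, f(x_1) = 5.062500, coefficient = 4
x_2 = 1.7500, f(x_2) = 9.378906, coefficient = 2
x_3 = 2.0000, f(x_3) = 16.000000, coefficient = 4
x_4 = 2.2500, f(x_4) = 25.628906, coefficient = 2
x_5 = 2.5000, f(x_5) = 39.062500, coefficient = 4
x_6 = 2.7500, f(x_6) = 57.191406, coefficient = 1

I ≈ (0.250000/3) × 370.148438 = 30.845703
Exact value: 30.844922
Error: 0.000781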